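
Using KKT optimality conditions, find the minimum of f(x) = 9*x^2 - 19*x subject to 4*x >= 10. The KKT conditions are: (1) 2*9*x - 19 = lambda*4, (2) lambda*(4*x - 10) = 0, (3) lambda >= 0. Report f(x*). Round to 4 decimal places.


Step 1: Try lambda = 0 (constraint inactive).
x_unc = 19/(2*9) = 1.0556
Check: 4*1.0556 = 4.2224 < 10 -- violated!
Step 2: Constraint must be active: 4*x = 10
x* = 10/4 = 2.5
lambda = (2*9*2.5 - 19)/4 = 6.5
Step 3: Compute optimal value.
f(x*) = 9*2.5^2 - 19*2.5 = 8.75


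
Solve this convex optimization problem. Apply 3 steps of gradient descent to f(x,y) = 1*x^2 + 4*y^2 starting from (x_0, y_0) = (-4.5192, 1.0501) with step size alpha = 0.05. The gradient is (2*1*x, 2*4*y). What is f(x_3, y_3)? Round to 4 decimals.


Gradient descent on f(x,y) = 1*x^2 + 4*y^2.
Starting point: (-4.5192, 1.0501), alpha = 0.05
Step 1: grad_x = 2*1*-4.5192 = -9.0384, grad_y = 2*4*1.0501 = 8.4008
  x_1 = -4.5192 - 0.05*-9.0384 = -4.0673
  y_1 = 1.0501 - 0.05*8.4008 = 0.6301
Step 2: grad_x = 2*1*-4.0673 = -8.1346, grad_y = 2*4*0.6301 = 5.0405
  x_2 = -4.0673 - 0.05*-8.1346 = -3.6606
  y_2 = 0.6301 - 0.05*5.0405 = 0.378
Step 3: grad_x = 2*1*-3.6606 = -7.3211, grad_y = 2*4*0.378 = 3.0243
  x_3 = -3.6606 - 0.05*-7.3211 = -3.2945
  y_3 = 0.378 - 0.05*3.0243 = 0.2268
f(-3.2945, 0.2268) = 1*(-3.2945)^2 + 4*0.2268^2 = 11.0595


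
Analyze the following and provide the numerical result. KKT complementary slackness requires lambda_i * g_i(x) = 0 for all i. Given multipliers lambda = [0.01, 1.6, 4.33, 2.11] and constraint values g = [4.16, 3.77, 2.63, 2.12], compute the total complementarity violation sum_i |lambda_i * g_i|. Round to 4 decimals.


KKT complementary slackness check:
lambda_1 * g_1 = 0.01 * 4.16 = 0.0416
lambda_2 * g_2 = 1.6 * 3.77 = 6.032
lambda_3 * g_3 = 4.33 * 2.63 = 11.3879
lambda_4 * g_4 = 2.11 * 2.12 = 4.4732
Total violation = 0.0416 + 6.032 + 11.3879 + 4.4732 = 21.9347


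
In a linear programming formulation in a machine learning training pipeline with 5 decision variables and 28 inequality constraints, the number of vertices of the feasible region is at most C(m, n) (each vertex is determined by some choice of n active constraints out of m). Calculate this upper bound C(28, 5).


Each vertex corresponds to some choice of n active constraints out of m, so the number of vertices is at most C(m, n) = m! / (n!(m-n)!).
m = 28, n = 5
Numerator: 28 * 27 * 26 * 25 * 24
Denominator: 5! = 120
C(28, 5) = 98280


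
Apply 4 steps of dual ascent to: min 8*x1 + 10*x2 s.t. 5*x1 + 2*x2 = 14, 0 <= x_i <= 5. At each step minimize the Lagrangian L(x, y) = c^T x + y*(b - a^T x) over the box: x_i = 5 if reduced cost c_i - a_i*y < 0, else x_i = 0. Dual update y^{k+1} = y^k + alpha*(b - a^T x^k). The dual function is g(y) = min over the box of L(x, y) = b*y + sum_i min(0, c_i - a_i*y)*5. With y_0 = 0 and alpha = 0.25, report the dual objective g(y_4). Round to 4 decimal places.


Dual ascent for LP: min 8*x1 + 10*x2, 5*x1 + 2*x2 = 14, 0 <= x_i <= 5
Step 1: y^k = 0.0, reduced costs: (8.0, 10.0)
  x^k = (0.0, 0.0), subgradient = b - a^T x = 14.0
  y^{k+1} = 0.0 + 0.25*14.0 = 3.5
Step 2: y^k = 3.5, reduced costs: (-9.5, 3.0)
  x^k = (5.0, 0.0), subgradient = b - a^T x = -11.0
  y^{k+1} = 3.5 + 0.25*-11.0 = 0.75
Step 3: y^k = 0.75, reduced costs: (4.25, 8.5)
  x^k = (0.0, 0.0), subgradient = b - a^T x = 14.0
  y^{k+1} = 0.75 + 0.25*14.0 = 4.25
Step 4: y^k = 4.25, reduced costs: (-13.25, 1.5)
  x^k = (5.0, 0.0), subgradient = b - a^T x = -11.0
  y^{k+1} = 4.25 + 0.25*-11.0 = 1.5
Dual objective at y_4 = 1.5: reduced costs (0.5, 7.0), box minimizer x = (0.0, 0.0)
g(y_4) = b*y + (c1 - a1*y)*x1 + (c2 - a2*y)*x2 = 14*1.5 + 0.5*0.0 + 7.0*0.0 = 21.0 + 0.0 + 0.0 = 21.0


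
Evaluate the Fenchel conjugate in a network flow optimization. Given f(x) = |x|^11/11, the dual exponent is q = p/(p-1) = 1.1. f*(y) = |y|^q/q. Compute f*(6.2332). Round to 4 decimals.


The conjugate exponent q satisfies 1/p + 1/q = 1.
p = 11, so q = 11/(11 - 1) = 1.1
|y|^q = 6.2332^1.1 = 7.4848
f*(6.2332) = 7.4848 / 1.1 = 6.8044


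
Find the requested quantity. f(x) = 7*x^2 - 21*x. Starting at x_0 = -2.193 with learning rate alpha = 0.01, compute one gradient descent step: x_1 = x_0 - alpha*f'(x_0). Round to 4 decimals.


We compute the gradient at x_0 and apply the update.
f'(x) = 14*x - 21
f'(-2.193) = 14*-2.193 - 21 = -51.702
x_1 = -2.193 - 0.01*-51.702 = -1.676


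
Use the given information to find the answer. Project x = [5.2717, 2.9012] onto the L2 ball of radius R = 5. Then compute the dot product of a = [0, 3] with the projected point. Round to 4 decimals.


Step 1: Compute ||x|| (intermediates to 6 decimals).
||x|| = sqrt(5.2717^2 + 2.9012^2) = 6.01729
Step 2: Project.
Since ||x|| > R, scale = R/||x|| = 5/6.01729 = 0.830939, proj(x) = scale * x
proj(x) = [4.380461, 2.41072]
Step 3: Dot product.
a^T * proj(x) = 0*4.380461 + 3*2.41072 = 7.2322


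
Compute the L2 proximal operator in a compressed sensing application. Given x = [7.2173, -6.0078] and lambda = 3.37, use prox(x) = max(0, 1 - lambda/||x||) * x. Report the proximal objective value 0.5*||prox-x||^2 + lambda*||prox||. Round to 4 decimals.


Step 1: Compute ||x||.
||x|| = 9.3906
Step 2: Compute scaling factor.
scale = max(0, 1 - 3.37/9.3906) = 0.6411
Step 3: prox(x) = [4.6272, -3.8518]
||prox(x)|| = 6.0206
Step 4: Proximal objective.
0.5*||prox-x||^2 = 5.6785
lambda*||prox|| = 20.2894
Total = 25.9678


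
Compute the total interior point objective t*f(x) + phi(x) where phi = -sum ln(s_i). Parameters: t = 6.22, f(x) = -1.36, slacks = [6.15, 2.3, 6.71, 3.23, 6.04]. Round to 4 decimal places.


Step 1: Compute log-barrier.
ln values: [1.8165, 0.8329, 1.9036, 1.1725, 1.7984]
phi = -(1.8165 + 0.8329 + 1.9036 + 1.1725 + 1.7984) = -7.5238
Step 2: Compute augmented objective.
t*f(x) = 6.22*-1.36 = -8.4592
Total = -8.4592 - 7.5238 = -15.983


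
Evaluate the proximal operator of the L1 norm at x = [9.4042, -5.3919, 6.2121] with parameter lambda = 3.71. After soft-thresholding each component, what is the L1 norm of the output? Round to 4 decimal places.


Soft-thresholding with lambda = 3.71:
prox(9.4042) = sign(9.4042)*max(|9.4042| - 3.71, 0) = 5.6942
prox(-5.3919) = sign(-5.3919)*max(|-5.3919| - 3.71, 0) = -1.6819
prox(6.2121) = sign(6.2121)*max(|6.2121| - 3.71, 0) = 2.5021
prox(x) = [5.6942, -1.6819, 2.5021]
||prox(x)||_1 = 5.6942 + 1.6819 + 2.5021 = 9.8782


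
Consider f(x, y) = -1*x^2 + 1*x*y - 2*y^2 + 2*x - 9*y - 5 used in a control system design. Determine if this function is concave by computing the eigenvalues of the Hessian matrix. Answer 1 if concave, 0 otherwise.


The Hessian of f(x,y) = -1*x^2 + 1*x*y - 2*y^2 + 2*x - 9*y - 5 is:
H = [[-2, 1], [1, -4]]
Trace = -2 - 4 = -6
Determinant = -2*-4 - (1)^2 = 7
Discriminant = (-6)^2 - 4*7 = 8.0
Eigenvalues: lambda_1 = -4.4142, lambda_2 = -1.5858
The function is concave.

1


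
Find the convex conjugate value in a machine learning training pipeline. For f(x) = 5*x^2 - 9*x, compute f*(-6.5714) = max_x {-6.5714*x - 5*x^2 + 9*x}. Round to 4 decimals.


f*(y) = sup_x {y*x - a*x^2 - b*x} = sup_x {(y-b)*x - a*x^2}
FOC: (y - b) - 2a*x = 0 => x* = (y - b)/(2a)
x* = (-6.5714 + 9)/(2*5) = 0.2429
f*(-6.5714) = (y-b)^2/(4a) = (-6.5714 + 9)^2/(4*5)
= 5.8981/20 = 0.2949


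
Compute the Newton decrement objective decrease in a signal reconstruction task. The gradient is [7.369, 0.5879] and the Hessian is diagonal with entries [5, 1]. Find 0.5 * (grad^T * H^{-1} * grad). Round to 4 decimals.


Step 1: H is diagonal, so H^(-1) * g = [1.4738, 0.5879].
Step 2: g^T H^(-1) g = sum_i g_i^2 / H_ii
  = (7.369)^2/5 + (0.5879)^2/1
  = 10.8604 + 0.3456 = 11.2061
Step 3: Objective decrease = 0.5 * g^T H^(-1) g = 5.603


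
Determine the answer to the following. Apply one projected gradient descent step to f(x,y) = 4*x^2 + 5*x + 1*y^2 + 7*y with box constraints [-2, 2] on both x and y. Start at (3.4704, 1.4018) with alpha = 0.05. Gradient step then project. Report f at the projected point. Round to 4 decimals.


Step 1: Compute gradient at (3.4704, 1.4018).
grad_x = 2*4*3.4704 + 5 = 32.7632
grad_y = 2*1*1.4018 + 7 = 9.8036
Step 2: Gradient step.
x_raw = 3.4704 - 0.05*32.7632 = 1.8322
y_raw = 1.4018 - 0.05*9.8036 = 0.9116
Step 3: Project onto [-2, 2].
x_proj = clip(1.8322) = 1.8322
y_proj = clip(0.9116) = 0.9116
Step 4: Evaluate f.
f(1.8322, 0.9116) = 29.802


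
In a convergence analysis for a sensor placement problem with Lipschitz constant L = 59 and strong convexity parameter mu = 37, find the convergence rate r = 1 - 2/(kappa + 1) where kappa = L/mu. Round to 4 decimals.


Step 1: Compute the condition number.
kappa = L/mu = 59/37 = 1.5946
Step 2: Compute the convergence rate.
r = 1 - 2/(kappa + 1) = 1 - 2*mu/(L + mu) = (L - mu)/(L + mu) = 22/96 = 0.2292


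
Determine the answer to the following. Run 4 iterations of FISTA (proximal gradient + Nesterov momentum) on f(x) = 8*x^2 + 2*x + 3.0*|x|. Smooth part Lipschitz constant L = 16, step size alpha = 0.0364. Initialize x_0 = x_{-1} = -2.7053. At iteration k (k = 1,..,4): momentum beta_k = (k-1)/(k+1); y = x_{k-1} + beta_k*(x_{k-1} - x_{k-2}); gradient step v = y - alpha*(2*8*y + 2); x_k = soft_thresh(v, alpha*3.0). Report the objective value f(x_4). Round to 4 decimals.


FISTA on f(x) = 8*x^2 + 2*x + 3.0*|x|
L = 16, alpha = 0.0364
Iteration 1: beta = 0.0, y = -2.7053 + 0.0*(-2.7053 + 2.7053) = -2.7053
  grad(y) = -41.2848, v = y - alpha*grad = -1.2025
  prox(v) = soft_thresh(-1.2025, 0.1092) = -1.0933
Iteration 2: beta = 0.3333, y = -1.0933 + 0.3333*(-1.0933 + 2.7053) = -0.556
  grad(y) = -6.8962, v = y - alpha*grad = -0.305
  prox(v) = soft_thresh(-0.305, 0.1092) = -0.1958
Iteration 3: beta = 0.5, y = -0.1958 + 0.5*(-0.1958 + 1.0933) = 0.253
  grad(y) = 6.0477, v = y - alpha*grad = 0.0328
  prox(v) = soft_thresh(0.0328, 0.1092) = 0.0
Iteration 4: beta = 0.6, y = 0.0 + 0.6*(0.0 + 0.1958) = 0.1175
  grad(y) = 3.8796, v = y - alpha*grad = -0.0237
  prox(v) = soft_thresh(-0.0237, 0.1092) = 0.0
f(x_4) = 8*0.0^2 + 2*0.0 + 3.0*|0.0| = 0.0


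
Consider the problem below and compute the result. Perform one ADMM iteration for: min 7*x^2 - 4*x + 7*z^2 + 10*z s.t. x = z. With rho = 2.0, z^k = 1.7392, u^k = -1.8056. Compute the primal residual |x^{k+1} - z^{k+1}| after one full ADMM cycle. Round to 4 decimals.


ADMM iteration with rho = 2.0, z^k = 1.7392, u^k = -1.8056
Step 1: x-update.
Minimize 7*x^2 - 4*x + (2.0/2)*(x - 1.7392 - 1.8056)^2
FOC: (2*7 + 2.0)*x = 4 + 2.0*(1.7392 + 1.8056)
x^{k+1} = 0.6931
Step 2: z-update.
Minimize 7*z^2 + 10*z + (2.0/2)*(0.6931 - z - 1.8056)^2
FOC: (2*7 + 2.0)*z = -10 + 2.0*(0.6931 - 1.8056)
z^{k+1} = -0.7641
Step 3: u-update.
u^{k+1} = -1.8056 + 0.6931 + 0.7641 = -0.3484
Step 4: Primal residual = |0.6931 + 0.7641| = 1.4572


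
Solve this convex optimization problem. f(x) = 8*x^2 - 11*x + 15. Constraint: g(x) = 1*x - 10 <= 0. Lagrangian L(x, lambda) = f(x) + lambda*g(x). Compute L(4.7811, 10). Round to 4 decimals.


Step 1: Evaluate f(x).
f(4.7811) = 8*4.7811^2 - 11*4.7811 + 15 = 145.2792
Step 2: Evaluate g(x).
g(4.7811) = 1*4.7811 - 10 = -5.2189
Step 3: Compute Lagrangian.
L = 145.2792 + 10*-5.2189 = 93.0902


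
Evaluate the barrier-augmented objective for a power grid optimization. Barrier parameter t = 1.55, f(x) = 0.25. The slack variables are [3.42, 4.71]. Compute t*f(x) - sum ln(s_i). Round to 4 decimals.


Step 1: Compute log-barrier.
ln values: [1.2296, 1.5497]
phi = -(1.2296 + 1.5497) = -2.7793
Step 2: Compute augmented objective.
t*f(x) = 1.55*0.25 = 0.3875
Total = 0.3875 - 2.7793 = -2.3918


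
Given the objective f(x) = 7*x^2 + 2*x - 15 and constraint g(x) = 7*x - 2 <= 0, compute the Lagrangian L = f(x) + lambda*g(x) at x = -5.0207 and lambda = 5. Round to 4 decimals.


Step 1: Evaluate f(x).
f(-5.0207) = 7*(-5.0207)^2 + 2*(-5.0207) - 15 = 151.4106
Step 2: Evaluate g(x).
g(-5.0207) = 7*-5.0207 - 2 = -37.1449
Step 3: Compute Lagrangian.
L = 151.4106 + 5*-37.1449 = -34.3139


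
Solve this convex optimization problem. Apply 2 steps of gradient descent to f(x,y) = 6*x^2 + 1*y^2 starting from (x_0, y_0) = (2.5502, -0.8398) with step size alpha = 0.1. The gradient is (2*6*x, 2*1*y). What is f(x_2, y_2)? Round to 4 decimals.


Gradient descent on f(x,y) = 6*x^2 + 1*y^2.
Starting point: (2.5502, -0.8398), alpha = 0.1
Step 1: grad_x = 2*6*2.5502 = 30.6024, grad_y = 2*1*-0.8398 = -1.6796
  x_1 = 2.5502 - 0.1*30.6024 = -0.51
  y_1 = -0.8398 - 0.1*-1.6796 = -0.6718
Step 2: grad_x = 2*6*-0.51 = -6.1205, grad_y = 2*1*-0.6718 = -1.3437
  x_2 = -0.51 - 0.1*-6.1205 = 0.102
  y_2 = -0.6718 - 0.1*-1.3437 = -0.5375
f(0.102, -0.5375) = 6*0.102^2 + 1*(-0.5375)^2 = 0.3513


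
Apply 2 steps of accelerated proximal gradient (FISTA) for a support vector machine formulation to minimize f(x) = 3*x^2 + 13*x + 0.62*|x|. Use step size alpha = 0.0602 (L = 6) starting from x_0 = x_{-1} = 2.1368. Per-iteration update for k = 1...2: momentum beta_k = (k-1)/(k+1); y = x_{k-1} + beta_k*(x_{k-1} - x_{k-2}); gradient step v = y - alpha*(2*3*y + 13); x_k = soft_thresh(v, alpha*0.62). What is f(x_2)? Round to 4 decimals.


FISTA on f(x) = 3*x^2 + 13*x + 0.62*|x|
L = 6, alpha = 0.0602
Iteration 1: beta = 0.0, y = 2.1368 + 0.0*(2.1368 - 2.1368) = 2.1368
  grad(y) = 25.8208, v = y - alpha*grad = 0.5824
  prox(v) = soft_thresh(0.5824, 0.0373) = 0.5451
Iteration 2: beta = 0.3333, y = 0.5451 + 0.3333*(0.5451 - 2.1368) = 0.0145
  grad(y) = 13.0869, v = y - alpha*grad = -0.7733
  prox(v) = soft_thresh(-0.7733, 0.0373) = -0.736
f(x_2) = 3*(-0.736)^2 + 13*(-0.736) + 0.62*|-0.736| = -7.4868


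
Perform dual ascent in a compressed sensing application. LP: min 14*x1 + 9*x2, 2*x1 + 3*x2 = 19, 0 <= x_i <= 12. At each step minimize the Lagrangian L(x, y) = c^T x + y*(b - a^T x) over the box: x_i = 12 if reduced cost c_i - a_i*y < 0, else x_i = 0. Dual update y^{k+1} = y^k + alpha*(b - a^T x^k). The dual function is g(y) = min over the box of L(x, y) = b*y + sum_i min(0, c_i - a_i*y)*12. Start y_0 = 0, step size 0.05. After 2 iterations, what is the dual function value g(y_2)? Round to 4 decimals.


Dual ascent for LP: min 14*x1 + 9*x2, 2*x1 + 3*x2 = 19, 0 <= x_i <= 12
Step 1: y^k = 0.0, reduced costs: (14.0, 9.0)
  x^k = (0.0, 0.0), subgradient = b - a^T x = 19.0
  y^{k+1} = 0.0 + 0.05*19.0 = 0.95
Step 2: y^k = 0.95, reduced costs: (12.1, 6.15)
  x^k = (0.0, 0.0), subgradient = b - a^T x = 19.0
  y^{k+1} = 0.95 + 0.05*19.0 = 1.9
Dual objective at y_2 = 1.9: reduced costs (10.2, 3.3), box minimizer x = (0.0, 0.0)
g(y_2) = b*y + (c1 - a1*y)*x1 + (c2 - a2*y)*x2 = 19*1.9 + 10.2*0.0 + 3.3*0.0 = 36.1 + 0.0 + 0.0 = 36.1


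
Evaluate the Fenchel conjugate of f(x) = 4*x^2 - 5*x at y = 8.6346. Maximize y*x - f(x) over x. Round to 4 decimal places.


f*(y) = sup_x {y*x - a*x^2 - b*x} = sup_x {(y-b)*x - a*x^2}
FOC: (y - b) - 2a*x = 0 => x* = (y - b)/(2a)
x* = (8.6346 + 5)/(2*4) = 1.7043
f*(8.6346) = (y-b)^2/(4a) = (8.6346 + 5)^2/(4*4)
= 185.9023/16 = 11.6189


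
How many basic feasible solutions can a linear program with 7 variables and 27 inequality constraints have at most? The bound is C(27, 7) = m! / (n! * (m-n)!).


Each vertex corresponds to some choice of n active constraints out of m, so the number of vertices is at most C(m, n) = m! / (n!(m-n)!).
m = 27, n = 7
Numerator: 27 * 26 * 25 * 24 * 23 * 22 * 21
Denominator: 7! = 5040
C(27, 7) = 888030


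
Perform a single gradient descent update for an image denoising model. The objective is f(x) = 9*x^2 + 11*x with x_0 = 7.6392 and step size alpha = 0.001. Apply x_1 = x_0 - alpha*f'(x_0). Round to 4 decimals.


We compute the gradient at x_0 and apply the update.
f'(x) = 18*x + 11
f'(7.6392) = 18*7.6392 + 11 = 148.5056
x_1 = 7.6392 - 0.001*148.5056 = 7.4907


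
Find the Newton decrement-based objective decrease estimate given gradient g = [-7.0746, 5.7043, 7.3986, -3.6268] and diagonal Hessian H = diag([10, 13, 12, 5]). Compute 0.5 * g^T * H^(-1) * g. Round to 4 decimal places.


Step 1: H is diagonal, so H^(-1) * g = [-0.7075, 0.4388, 0.6166, -0.7254].
Step 2: g^T H^(-1) g = sum_i g_i^2 / H_ii
  = (-7.0746)^2/10 + (5.7043)^2/13 + (7.3986)^2/12 + (-3.6268)^2/5
  = 5.005 + 2.503 + 4.5616 + 2.6307 = 14.7003
Step 3: Objective decrease = 0.5 * g^T H^(-1) g = 7.3502


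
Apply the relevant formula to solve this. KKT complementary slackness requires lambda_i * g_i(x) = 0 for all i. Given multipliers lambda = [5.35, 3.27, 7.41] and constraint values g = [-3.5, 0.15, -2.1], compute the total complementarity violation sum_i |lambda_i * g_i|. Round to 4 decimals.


KKT complementary slackness check:
lambda_1 * g_1 = 5.35 * -3.5 = -18.725
lambda_2 * g_2 = 3.27 * 0.15 = 0.4905
lambda_3 * g_3 = 7.41 * -2.1 = -15.561
Total violation = 18.725 + 0.4905 + 15.561 = 34.7765


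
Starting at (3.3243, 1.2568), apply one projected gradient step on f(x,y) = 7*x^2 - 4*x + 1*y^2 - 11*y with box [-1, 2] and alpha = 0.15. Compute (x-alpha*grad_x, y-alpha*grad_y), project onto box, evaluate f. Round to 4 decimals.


Step 1: Compute gradient at (3.3243, 1.2568).
grad_x = 2*7*3.3243 - 4 = 42.5402
grad_y = 2*1*1.2568 - 11 = -8.4864
Step 2: Gradient step.
x_raw = 3.3243 - 0.15*42.5402 = -3.0567
y_raw = 1.2568 - 0.15*-8.4864 = 2.5298
Step 3: Project onto [-1, 2].
x_proj = clip(-3.0567) = -1.0
y_proj = clip(2.5298) = 2.0
Step 4: Evaluate f.
f(-1.0, 2.0) = -7.0


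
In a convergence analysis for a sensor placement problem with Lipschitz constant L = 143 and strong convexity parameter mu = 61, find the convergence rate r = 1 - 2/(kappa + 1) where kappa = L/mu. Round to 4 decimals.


Step 1: Compute the condition number.
kappa = L/mu = 143/61 = 2.3443
Step 2: Compute the convergence rate.
r = 1 - 2/(kappa + 1) = 1 - 2*mu/(L + mu) = (L - mu)/(L + mu) = 82/204 = 0.402


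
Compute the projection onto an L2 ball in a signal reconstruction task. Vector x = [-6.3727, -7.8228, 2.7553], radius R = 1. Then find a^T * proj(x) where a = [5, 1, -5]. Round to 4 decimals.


Step 1: Compute ||x|| (intermediates to 6 decimals).
||x|| = sqrt((-6.3727)^2 + (-7.8228)^2 + 2.7553^2) = 10.459406
Step 2: Project.
Since ||x|| > R, scale = R/||x|| = 1/10.459406 = 0.095608, proj(x) = scale * x
proj(x) = [-0.609281, -0.747922, 0.263429]
Step 3: Dot product.
a^T * proj(x) = 5*(-0.609281) + 1*(-0.747922) - 5*0.263429 = -5.1115


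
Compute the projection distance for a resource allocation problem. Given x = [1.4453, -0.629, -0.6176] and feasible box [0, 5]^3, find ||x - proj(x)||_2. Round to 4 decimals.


Project each component onto [0, 5].
clip(1.4453) = 1.4453, clip(-0.629) = 0.0, clip(-0.6176) = 0.0
Projection = [1.4453, 0.0, 0.0]
Squared diffs: [0.0, 0.3956, 0.3814]
Distance = sqrt(0.777) = 0.8815


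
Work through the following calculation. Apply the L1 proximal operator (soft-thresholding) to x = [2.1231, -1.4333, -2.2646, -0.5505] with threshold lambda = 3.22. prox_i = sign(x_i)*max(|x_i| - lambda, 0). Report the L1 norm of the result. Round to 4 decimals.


Soft-thresholding with lambda = 3.22:
prox(2.1231) = sign(2.1231)*max(|2.1231| - 3.22, 0) = 0.0
prox(-1.4333) = sign(-1.4333)*max(|-1.4333| - 3.22, 0) = 0.0
prox(-2.2646) = sign(-2.2646)*max(|-2.2646| - 3.22, 0) = 0.0
prox(-0.5505) = sign(-0.5505)*max(|-0.5505| - 3.22, 0) = 0.0
prox(x) = [0.0, 0.0, 0.0, 0.0]
||prox(x)||_1 = 0.0 + 0.0 + 0.0 + 0.0 = 0.0


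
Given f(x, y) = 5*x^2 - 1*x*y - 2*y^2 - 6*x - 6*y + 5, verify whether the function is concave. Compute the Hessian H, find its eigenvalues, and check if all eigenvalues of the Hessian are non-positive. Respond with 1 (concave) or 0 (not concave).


The Hessian of f(x,y) = 5*x^2 - 1*x*y - 2*y^2 - 6*x - 6*y + 5 is:
H = [[10, -1], [-1, -4]]
Trace = 10 - 4 = 6
Determinant = 10*-4 - (-1)^2 = -41
Discriminant = (6)^2 - 4*-41 = 200.0
Eigenvalues: lambda_1 = -4.0711, lambda_2 = 10.0711
The function is not concave.

0


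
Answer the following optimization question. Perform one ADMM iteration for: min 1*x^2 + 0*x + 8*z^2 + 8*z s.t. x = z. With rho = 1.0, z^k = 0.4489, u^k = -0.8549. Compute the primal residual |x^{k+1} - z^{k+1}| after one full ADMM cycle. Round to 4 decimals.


ADMM iteration with rho = 1.0, z^k = 0.4489, u^k = -0.8549
Step 1: x-update.
Minimize 1*x^2 + 0*x + (1.0/2)*(x - 0.4489 - 0.8549)^2
FOC: (2*1 + 1.0)*x = 0 + 1.0*(0.4489 + 0.8549)
x^{k+1} = 0.4346
Step 2: z-update.
Minimize 8*z^2 + 8*z + (1.0/2)*(0.4346 - z - 0.8549)^2
FOC: (2*8 + 1.0)*z = -8 + 1.0*(0.4346 - 0.8549)
z^{k+1} = -0.4953
Step 3: u-update.
u^{k+1} = -0.8549 + 0.4346 + 0.4953 = 0.075
Step 4: Primal residual = |0.4346 + 0.4953| = 0.9299


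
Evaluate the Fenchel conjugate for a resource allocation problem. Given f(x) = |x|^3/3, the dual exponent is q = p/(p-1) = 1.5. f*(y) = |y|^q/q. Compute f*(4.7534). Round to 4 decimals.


The conjugate exponent q satisfies 1/p + 1/q = 1.
p = 3, so q = 3/(3 - 1) = 1.5
|y|^q = 4.7534^1.5 = 10.3635
f*(4.7534) = 10.3635 / 1.5 = 6.909


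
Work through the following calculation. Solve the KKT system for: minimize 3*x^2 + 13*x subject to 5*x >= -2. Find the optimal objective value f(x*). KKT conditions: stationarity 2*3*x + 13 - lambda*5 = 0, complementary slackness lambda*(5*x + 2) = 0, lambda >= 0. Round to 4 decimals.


Step 1: Try lambda = 0 (constraint inactive).
x_unc = -13/(2*3) = -2.1667
Check: 5*-2.1667 = -10.8335 < -2 -- violated!
Step 2: Constraint must be active: 5*x = -2
x* = -2/5 = -0.4
lambda = (2*3*(-0.4) + 13)/5 = 2.12
Step 3: Compute optimal value.
f(x*) = 3*(-0.4)^2 + 13*(-0.4) = -4.72


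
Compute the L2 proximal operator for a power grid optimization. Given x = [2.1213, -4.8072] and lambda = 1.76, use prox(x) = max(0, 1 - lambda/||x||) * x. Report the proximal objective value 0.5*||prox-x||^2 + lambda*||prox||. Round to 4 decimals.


Step 1: Compute ||x||.
||x|| = 5.2544
Step 2: Compute scaling factor.
scale = max(0, 1 - 1.76/5.2544) = 0.665
Step 3: prox(x) = [1.4108, -3.197]
||prox(x)|| = 3.4944
Step 4: Proximal objective.
0.5*||prox-x||^2 = 1.5488
lambda*||prox|| = 6.1501
Total = 7.699


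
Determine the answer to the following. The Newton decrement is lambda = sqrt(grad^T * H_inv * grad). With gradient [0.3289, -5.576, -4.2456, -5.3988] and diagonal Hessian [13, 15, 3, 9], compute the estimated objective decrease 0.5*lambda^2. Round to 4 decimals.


Step 1: H is diagonal, so H^(-1) * g = [0.0253, -0.3717, -1.4152, -0.5999].
Step 2: g^T H^(-1) g = sum_i g_i^2 / H_ii
  = (0.3289)^2/13 + (-5.576)^2/15 + (-4.2456)^2/3 + (-5.3988)^2/9
  = 0.0083 + 2.0728 + 6.0084 + 3.2386 = 11.328
Step 3: Objective decrease = 0.5 * g^T H^(-1) g = 5.664


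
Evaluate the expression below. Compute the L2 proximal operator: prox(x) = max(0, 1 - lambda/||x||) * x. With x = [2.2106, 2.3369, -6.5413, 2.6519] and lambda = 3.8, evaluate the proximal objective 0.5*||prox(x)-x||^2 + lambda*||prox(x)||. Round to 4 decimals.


Step 1: Compute ||x||.
||x|| = 7.7569
Step 2: Compute scaling factor.
scale = max(0, 1 - 3.8/7.7569) = 0.5101
Step 3: prox(x) = [1.1277, 1.1921, -3.3368, 1.3528]
||prox(x)|| = 3.9569
Step 4: Proximal objective.
0.5*||prox-x||^2 = 7.22
lambda*||prox|| = 15.0362
Total = 22.2561


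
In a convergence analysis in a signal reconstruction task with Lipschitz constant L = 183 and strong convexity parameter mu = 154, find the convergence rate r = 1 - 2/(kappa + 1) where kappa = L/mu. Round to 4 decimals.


Step 1: Compute the condition number.
kappa = L/mu = 183/154 = 1.1883
Step 2: Compute the convergence rate.
r = 1 - 2/(kappa + 1) = 1 - 2*mu/(L + mu) = (L - mu)/(L + mu) = 29/337 = 0.0861


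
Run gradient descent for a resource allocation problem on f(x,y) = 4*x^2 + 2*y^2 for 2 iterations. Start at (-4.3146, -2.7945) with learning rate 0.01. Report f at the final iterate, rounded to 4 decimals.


Gradient descent on f(x,y) = 4*x^2 + 2*y^2.
Starting point: (-4.3146, -2.7945), alpha = 0.01
Step 1: grad_x = 2*4*-4.3146 = -34.5168, grad_y = 2*2*-2.7945 = -11.178
  x_1 = -4.3146 - 0.01*-34.5168 = -3.9694
  y_1 = -2.7945 - 0.01*-11.178 = -2.6827
Step 2: grad_x = 2*4*-3.9694 = -31.7555, grad_y = 2*2*-2.6827 = -10.7309
  x_2 = -3.9694 - 0.01*-31.7555 = -3.6519
  y_2 = -2.6827 - 0.01*-10.7309 = -2.5754
f(-3.6519, -2.5754) = 4*(-3.6519)^2 + 2*(-2.5754)^2 = 66.6103


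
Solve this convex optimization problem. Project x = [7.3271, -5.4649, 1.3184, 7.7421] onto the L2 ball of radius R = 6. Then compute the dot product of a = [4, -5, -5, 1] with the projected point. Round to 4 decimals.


Step 1: Compute ||x|| (intermediates to 6 decimals).
||x|| = sqrt(7.3271^2 + (-5.4649)^2 + 1.3184^2 + 7.7421^2) = 12.051133
Step 2: Project.
Since ||x|| > R, scale = R/||x|| = 6/12.051133 = 0.497878, proj(x) = scale * x
proj(x) = [3.648002, -2.720853, 0.656402, 3.854621]
Step 3: Dot product.
a^T * proj(x) = 4*3.648002 - 5*(-2.720853) - 5*0.656402 + 1*3.854621 = 28.7689


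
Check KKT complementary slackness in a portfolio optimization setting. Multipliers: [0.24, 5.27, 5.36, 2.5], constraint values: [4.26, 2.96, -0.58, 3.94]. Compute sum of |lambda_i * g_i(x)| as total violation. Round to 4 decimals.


KKT complementary slackness check:
lambda_1 * g_1 = 0.24 * 4.26 = 1.0224
lambda_2 * g_2 = 5.27 * 2.96 = 15.5992
lambda_3 * g_3 = 5.36 * -0.58 = -3.1088
lambda_4 * g_4 = 2.5 * 3.94 = 9.85
Total violation = 1.0224 + 15.5992 + 3.1088 + 9.85 = 29.5804


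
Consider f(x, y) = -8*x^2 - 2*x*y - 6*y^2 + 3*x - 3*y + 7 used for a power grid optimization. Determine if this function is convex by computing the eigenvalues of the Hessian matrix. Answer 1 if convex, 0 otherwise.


The Hessian of f(x,y) = -8*x^2 - 2*x*y - 6*y^2 + 3*x - 3*y + 7 is:
H = [[-16, -2], [-2, -12]]
Trace = -16 - 12 = -28
Determinant = -16*-12 - (-2)^2 = 188
Discriminant = (-28)^2 - 4*188 = 32.0
Eigenvalues: lambda_1 = -16.8284, lambda_2 = -11.1716
The function is not convex.

0


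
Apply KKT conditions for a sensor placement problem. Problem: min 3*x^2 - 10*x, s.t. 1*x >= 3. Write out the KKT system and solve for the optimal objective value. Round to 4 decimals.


Step 1: Try lambda = 0 (constraint inactive).
x_unc = 10/(2*3) = 1.6667
Check: 1*1.6667 = 1.6667 < 3 -- violated!
Step 2: Constraint must be active: 1*x = 3
x* = 3/1 = 3.0
lambda = (2*3*3.0 - 10)/1 = 8.0
Step 3: Compute optimal value.
f(x*) = 3*3.0^2 - 10*3.0 = -3.0


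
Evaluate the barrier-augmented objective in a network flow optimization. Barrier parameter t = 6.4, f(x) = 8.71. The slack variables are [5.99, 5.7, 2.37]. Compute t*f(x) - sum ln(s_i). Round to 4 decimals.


Step 1: Compute log-barrier.
ln values: [1.7901, 1.7405, 0.8629]
phi = -(1.7901 + 1.7405 + 0.8629) = -4.3934
Step 2: Compute augmented objective.
t*f(x) = 6.4*8.71 = 55.744
Total = 55.744 - 4.3934 = 51.3506


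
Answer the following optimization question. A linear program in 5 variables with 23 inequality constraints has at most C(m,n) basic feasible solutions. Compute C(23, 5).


Each vertex corresponds to some choice of n active constraints out of m, so the number of vertices is at most C(m, n) = m! / (n!(m-n)!).
m = 23, n = 5
Numerator: 23 * 22 * 21 * 20 * 19
Denominator: 5! = 120
C(23, 5) = 33649


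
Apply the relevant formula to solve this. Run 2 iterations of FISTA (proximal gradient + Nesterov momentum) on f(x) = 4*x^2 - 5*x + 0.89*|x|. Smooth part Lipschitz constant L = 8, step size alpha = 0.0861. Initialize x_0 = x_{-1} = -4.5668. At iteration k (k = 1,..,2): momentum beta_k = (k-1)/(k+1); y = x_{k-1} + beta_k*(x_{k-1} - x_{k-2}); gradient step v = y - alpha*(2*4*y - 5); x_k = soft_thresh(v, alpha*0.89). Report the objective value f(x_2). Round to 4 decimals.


FISTA on f(x) = 4*x^2 - 5*x + 0.89*|x|
L = 8, alpha = 0.0861
Iteration 1: beta = 0.0, y = -4.5668 + 0.0*(-4.5668 + 4.5668) = -4.5668
  grad(y) = -41.5344, v = y - alpha*grad = -0.9907
  prox(v) = soft_thresh(-0.9907, 0.0766) = -0.9141
Iteration 2: beta = 0.3333, y = -0.9141 + 0.3333*(-0.9141 + 4.5668) = 0.3035
  grad(y) = -2.5718, v = y - alpha*grad = 0.525
  prox(v) = soft_thresh(0.525, 0.0766) = 0.4483
f(x_2) = 4*0.4483^2 - 5*0.4483 + 0.89*|0.4483| = -1.0386


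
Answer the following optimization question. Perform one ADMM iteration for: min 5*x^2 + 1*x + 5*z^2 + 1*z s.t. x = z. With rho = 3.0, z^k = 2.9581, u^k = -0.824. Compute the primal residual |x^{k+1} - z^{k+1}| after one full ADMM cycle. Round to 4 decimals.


ADMM iteration with rho = 3.0, z^k = 2.9581, u^k = -0.824
Step 1: x-update.
Minimize 5*x^2 + 1*x + (3.0/2)*(x - 2.9581 - 0.824)^2
FOC: (2*5 + 3.0)*x = -1 + 3.0*(2.9581 + 0.824)
x^{k+1} = 0.7959
Step 2: z-update.
Minimize 5*z^2 + 1*z + (3.0/2)*(0.7959 - z - 0.824)^2
FOC: (2*5 + 3.0)*z = -1 + 3.0*(0.7959 - 0.824)
z^{k+1} = -0.0834
Step 3: u-update.
u^{k+1} = -0.824 + 0.7959 + 0.0834 = 0.0553
Step 4: Primal residual = |0.7959 + 0.0834| = 0.8793


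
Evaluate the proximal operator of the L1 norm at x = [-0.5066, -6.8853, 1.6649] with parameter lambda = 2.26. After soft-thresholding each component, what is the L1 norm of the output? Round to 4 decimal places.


Soft-thresholding with lambda = 2.26:
prox(-0.5066) = sign(-0.5066)*max(|-0.5066| - 2.26, 0) = 0.0
prox(-6.8853) = sign(-6.8853)*max(|-6.8853| - 2.26, 0) = -4.6253
prox(1.6649) = sign(1.6649)*max(|1.6649| - 2.26, 0) = 0.0
prox(x) = [0.0, -4.6253, 0.0]
||prox(x)||_1 = 0.0 + 4.6253 + 0.0 = 4.6253


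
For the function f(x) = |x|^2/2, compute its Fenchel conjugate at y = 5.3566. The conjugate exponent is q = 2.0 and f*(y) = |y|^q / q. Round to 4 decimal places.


The conjugate exponent q satisfies 1/p + 1/q = 1.
p = 2, so q = 2/(2 - 1) = 2.0
|y|^q = 5.3566^2.0 = 28.6932
f*(5.3566) = 28.6932 / 2.0 = 14.3466


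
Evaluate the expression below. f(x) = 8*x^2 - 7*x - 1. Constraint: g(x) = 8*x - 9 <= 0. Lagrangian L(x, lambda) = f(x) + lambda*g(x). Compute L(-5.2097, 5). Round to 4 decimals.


Step 1: Evaluate f(x).
f(-5.2097) = 8*(-5.2097)^2 - 7*(-5.2097) - 1 = 252.5957
Step 2: Evaluate g(x).
g(-5.2097) = 8*-5.2097 - 9 = -50.6776
Step 3: Compute Lagrangian.
L = 252.5957 + 5*-50.6776 = -0.7923


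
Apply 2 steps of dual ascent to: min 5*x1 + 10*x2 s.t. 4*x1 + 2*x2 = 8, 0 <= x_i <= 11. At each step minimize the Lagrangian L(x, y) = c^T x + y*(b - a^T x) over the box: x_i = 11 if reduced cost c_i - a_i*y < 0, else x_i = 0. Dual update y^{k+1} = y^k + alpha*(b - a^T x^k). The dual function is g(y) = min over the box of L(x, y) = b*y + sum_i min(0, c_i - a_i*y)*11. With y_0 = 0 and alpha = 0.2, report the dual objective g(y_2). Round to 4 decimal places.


Dual ascent for LP: min 5*x1 + 10*x2, 4*x1 + 2*x2 = 8, 0 <= x_i <= 11
Step 1: y^k = 0.0, reduced costs: (5.0, 10.0)
  x^k = (0.0, 0.0), subgradient = b - a^T x = 8.0
  y^{k+1} = 0.0 + 0.2*8.0 = 1.6
Step 2: y^k = 1.6, reduced costs: (-1.4, 6.8)
  x^k = (11.0, 0.0), subgradient = b - a^T x = -36.0
  y^{k+1} = 1.6 + 0.2*-36.0 = -5.6
Dual objective at y_2 = -5.6: reduced costs (27.4, 21.2), box minimizer x = (0.0, 0.0)
g(y_2) = b*y + (c1 - a1*y)*x1 + (c2 - a2*y)*x2 = 8*(-5.6) + 27.4*0.0 + 21.2*0.0 = -44.8 + 0.0 + 0.0 = -44.8


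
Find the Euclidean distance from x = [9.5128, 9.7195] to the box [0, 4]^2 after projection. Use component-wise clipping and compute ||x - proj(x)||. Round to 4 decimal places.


Project each component onto [0, 4].
clip(9.5128) = 4.0, clip(9.7195) = 4.0
Projection = [4.0, 4.0]
Squared diffs: [30.391, 32.7127]
Distance = sqrt(63.1037) = 7.9438


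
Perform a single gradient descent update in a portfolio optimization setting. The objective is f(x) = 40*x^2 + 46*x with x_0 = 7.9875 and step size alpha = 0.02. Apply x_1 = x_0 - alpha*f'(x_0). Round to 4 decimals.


We compute the gradient at x_0 and apply the update.
f'(x) = 80*x + 46
f'(7.9875) = 80*7.9875 + 46 = 685.0
x_1 = 7.9875 - 0.02*685.0 = -5.7125


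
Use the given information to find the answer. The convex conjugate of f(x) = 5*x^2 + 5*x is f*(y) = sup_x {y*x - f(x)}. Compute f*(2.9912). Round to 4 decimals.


f*(y) = sup_x {y*x - a*x^2 - b*x} = sup_x {(y-b)*x - a*x^2}
FOC: (y - b) - 2a*x = 0 => x* = (y - b)/(2a)
x* = (2.9912 - 5)/(2*5) = -0.2009
f*(2.9912) = (y-b)^2/(4a) = (2.9912 - 5)^2/(4*5)
= 4.0353/20 = 0.2018


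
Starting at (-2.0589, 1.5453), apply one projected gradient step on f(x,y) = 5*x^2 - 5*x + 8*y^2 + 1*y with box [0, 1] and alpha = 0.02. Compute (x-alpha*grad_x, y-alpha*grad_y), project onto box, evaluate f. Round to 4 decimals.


Step 1: Compute gradient at (-2.0589, 1.5453).
grad_x = 2*5*-2.0589 - 5 = -25.589
grad_y = 2*8*1.5453 + 1 = 25.7248
Step 2: Gradient step.
x_raw = -2.0589 - 0.02*-25.589 = -1.5471
y_raw = 1.5453 - 0.02*25.7248 = 1.0308
Step 3: Project onto [0, 1].
x_proj = clip(-1.5471) = 0.0
y_proj = clip(1.0308) = 1.0
Step 4: Evaluate f.
f(0.0, 1.0) = 9.0


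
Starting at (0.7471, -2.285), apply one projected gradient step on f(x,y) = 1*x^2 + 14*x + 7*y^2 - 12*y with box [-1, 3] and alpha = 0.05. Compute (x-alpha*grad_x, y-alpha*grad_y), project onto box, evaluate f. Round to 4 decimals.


Step 1: Compute gradient at (0.7471, -2.285).
grad_x = 2*1*0.7471 + 14 = 15.4942
grad_y = 2*7*-2.285 - 12 = -43.99
Step 2: Gradient step.
x_raw = 0.7471 - 0.05*15.4942 = -0.0276
y_raw = -2.285 - 0.05*-43.99 = -0.0855
Step 3: Project onto [-1, 3].
x_proj = clip(-0.0276) = -0.0276
y_proj = clip(-0.0855) = -0.0855
Step 4: Evaluate f.
f(-0.0276, -0.0855) = 0.6914


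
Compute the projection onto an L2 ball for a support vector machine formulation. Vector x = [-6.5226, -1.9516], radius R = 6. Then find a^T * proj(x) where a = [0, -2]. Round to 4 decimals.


Step 1: Compute ||x|| (intermediates to 6 decimals).
||x|| = sqrt((-6.5226)^2 + (-1.9516)^2) = 6.808308
Step 2: Project.
Since ||x|| > R, scale = R/||x|| = 6/6.808308 = 0.881276, proj(x) = scale * x
proj(x) = [-5.748211, -1.719898]
Step 3: Dot product.
a^T * proj(x) = 0*(-5.748211) - 2*(-1.719898) = 3.4398


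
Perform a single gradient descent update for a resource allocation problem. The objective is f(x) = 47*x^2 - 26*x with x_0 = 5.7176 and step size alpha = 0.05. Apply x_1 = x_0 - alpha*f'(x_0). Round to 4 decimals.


We compute the gradient at x_0 and apply the update.
f'(x) = 94*x - 26
f'(5.7176) = 94*5.7176 - 26 = 511.4544
x_1 = 5.7176 - 0.05*511.4544 = -19.8551


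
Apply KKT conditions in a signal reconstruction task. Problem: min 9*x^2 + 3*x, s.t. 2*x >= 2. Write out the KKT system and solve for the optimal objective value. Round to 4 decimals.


Step 1: Try lambda = 0 (constraint inactive).
x_unc = -3/(2*9) = -0.1667
Check: 2*-0.1667 = -0.3334 < 2 -- violated!
Step 2: Constraint must be active: 2*x = 2
x* = 2/2 = 1.0
lambda = (2*9*1.0 + 3)/2 = 10.5
Step 3: Compute optimal value.
f(x*) = 9*1.0^2 + 3*1.0 = 12.0


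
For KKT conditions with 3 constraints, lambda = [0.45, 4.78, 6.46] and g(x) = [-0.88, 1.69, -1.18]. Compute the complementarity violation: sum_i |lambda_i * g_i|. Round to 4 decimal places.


KKT complementary slackness check:
lambda_1 * g_1 = 0.45 * -0.88 = -0.396
lambda_2 * g_2 = 4.78 * 1.69 = 8.0782
lambda_3 * g_3 = 6.46 * -1.18 = -7.6228
Total violation = 0.396 + 8.0782 + 7.6228 = 16.097


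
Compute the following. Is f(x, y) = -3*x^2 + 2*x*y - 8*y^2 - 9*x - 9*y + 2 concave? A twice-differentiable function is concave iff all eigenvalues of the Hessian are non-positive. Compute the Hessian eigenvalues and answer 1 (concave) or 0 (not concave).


The Hessian of f(x,y) = -3*x^2 + 2*x*y - 8*y^2 - 9*x - 9*y + 2 is:
H = [[-6, 2], [2, -16]]
Trace = -6 - 16 = -22
Determinant = -6*-16 - (2)^2 = 92
Discriminant = (-22)^2 - 4*92 = 116.0
Eigenvalues: lambda_1 = -16.3852, lambda_2 = -5.6148
The function is concave.

1


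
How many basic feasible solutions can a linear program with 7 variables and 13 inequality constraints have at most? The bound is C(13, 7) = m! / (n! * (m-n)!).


Each vertex corresponds to some choice of n active constraints out of m, so the number of vertices is at most C(m, n) = m! / (n!(m-n)!).
m = 13, n = 7
Numerator: 13 * 12 * 11 * 10 * 9 * 8 * 7
Denominator: 7! = 5040
C(13, 7) = 1716


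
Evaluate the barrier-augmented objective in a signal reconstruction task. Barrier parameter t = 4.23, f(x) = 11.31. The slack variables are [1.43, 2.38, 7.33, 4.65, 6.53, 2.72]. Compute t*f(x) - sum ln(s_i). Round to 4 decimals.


Step 1: Compute log-barrier.
ln values: [0.3577, 0.8671, 1.992, 1.5369, 1.8764, 1.0006]
phi = -(0.3577 + 0.8671 + 1.992 + 1.5369 + 1.8764 + 1.0006) = -7.6307
Step 2: Compute augmented objective.
t*f(x) = 4.23*11.31 = 47.8413
Total = 47.8413 - 7.6307 = 40.2106


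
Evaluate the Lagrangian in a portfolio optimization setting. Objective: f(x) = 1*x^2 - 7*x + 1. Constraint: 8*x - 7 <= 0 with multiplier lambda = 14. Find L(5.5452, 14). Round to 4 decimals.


Step 1: Evaluate f(x).
f(5.5452) = 1*5.5452^2 - 7*5.5452 + 1 = -7.0672
Step 2: Evaluate g(x).
g(5.5452) = 8*5.5452 - 7 = 37.3616
Step 3: Compute Lagrangian.
L = -7.0672 + 14*37.3616 = 515.9952


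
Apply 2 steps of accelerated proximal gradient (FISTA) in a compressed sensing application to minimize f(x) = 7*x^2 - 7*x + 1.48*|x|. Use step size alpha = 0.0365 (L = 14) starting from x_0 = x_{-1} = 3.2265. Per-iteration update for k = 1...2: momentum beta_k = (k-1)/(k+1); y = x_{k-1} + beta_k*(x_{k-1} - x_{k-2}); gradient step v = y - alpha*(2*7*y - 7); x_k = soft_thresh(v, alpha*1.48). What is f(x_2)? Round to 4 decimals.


FISTA on f(x) = 7*x^2 - 7*x + 1.48*|x|
L = 14, alpha = 0.0365
Iteration 1: beta = 0.0, y = 3.2265 + 0.0*(3.2265 - 3.2265) = 3.2265
  grad(y) = 38.171, v = y - alpha*grad = 1.8333
  prox(v) = soft_thresh(1.8333, 0.054) = 1.7792
Iteration 2: beta = 0.3333, y = 1.7792 + 0.3333*(1.7792 - 3.2265) = 1.2968
  grad(y) = 11.1555, v = y - alpha*grad = 0.8896
  prox(v) = soft_thresh(0.8896, 0.054) = 0.8356
f(x_2) = 7*0.8356^2 - 7*0.8356 + 1.48*|0.8356| = 0.2752


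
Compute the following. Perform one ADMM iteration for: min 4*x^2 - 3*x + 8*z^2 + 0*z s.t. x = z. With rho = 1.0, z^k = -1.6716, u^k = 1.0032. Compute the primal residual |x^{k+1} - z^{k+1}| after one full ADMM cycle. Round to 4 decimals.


ADMM iteration with rho = 1.0, z^k = -1.6716, u^k = 1.0032
Step 1: x-update.
Minimize 4*x^2 - 3*x + (1.0/2)*(x + 1.6716 + 1.0032)^2
FOC: (2*4 + 1.0)*x = 3 + 1.0*(-1.6716 - 1.0032)
x^{k+1} = 0.0361
Step 2: z-update.
Minimize 8*z^2 + 0*z + (1.0/2)*(0.0361 - z + 1.0032)^2
FOC: (2*8 + 1.0)*z = 0 + 1.0*(0.0361 + 1.0032)
z^{k+1} = 0.0611
Step 3: u-update.
u^{k+1} = 1.0032 + 0.0361 - 0.0611 = 0.9782
Step 4: Primal residual = |0.0361 - 0.0611| = 0.025


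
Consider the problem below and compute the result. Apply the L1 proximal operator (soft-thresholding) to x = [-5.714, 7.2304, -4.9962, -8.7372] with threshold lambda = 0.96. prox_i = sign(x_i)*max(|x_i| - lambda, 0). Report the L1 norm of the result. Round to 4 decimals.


Soft-thresholding with lambda = 0.96:
prox(-5.714) = sign(-5.714)*max(|-5.714| - 0.96, 0) = -4.754
prox(7.2304) = sign(7.2304)*max(|7.2304| - 0.96, 0) = 6.2704
prox(-4.9962) = sign(-4.9962)*max(|-4.9962| - 0.96, 0) = -4.0362
prox(-8.7372) = sign(-8.7372)*max(|-8.7372| - 0.96, 0) = -7.7772
prox(x) = [-4.754, 6.2704, -4.0362, -7.7772]
||prox(x)||_1 = 4.754 + 6.2704 + 4.0362 + 7.7772 = 22.8378


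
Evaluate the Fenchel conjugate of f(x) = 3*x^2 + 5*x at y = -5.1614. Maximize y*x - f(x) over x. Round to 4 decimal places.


f*(y) = sup_x {y*x - a*x^2 - b*x} = sup_x {(y-b)*x - a*x^2}
FOC: (y - b) - 2a*x = 0 => x* = (y - b)/(2a)
x* = (-5.1614 - 5)/(2*3) = -1.6936
f*(-5.1614) = (y-b)^2/(4a) = (-5.1614 - 5)^2/(4*3)
= 103.254/12 = 8.6045


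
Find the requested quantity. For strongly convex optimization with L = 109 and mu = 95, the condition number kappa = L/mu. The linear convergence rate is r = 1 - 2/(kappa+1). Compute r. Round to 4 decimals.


Step 1: Compute the condition number.
kappa = L/mu = 109/95 = 1.1474
Step 2: Compute the convergence rate.
r = 1 - 2/(kappa + 1) = 1 - 2*mu/(L + mu) = (L - mu)/(L + mu) = 14/204 = 0.0686


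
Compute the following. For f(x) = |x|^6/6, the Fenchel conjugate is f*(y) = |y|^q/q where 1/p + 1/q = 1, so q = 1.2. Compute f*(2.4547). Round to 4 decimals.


The conjugate exponent q satisfies 1/p + 1/q = 1.
p = 6, so q = 6/(6 - 1) = 1.2
|y|^q = 2.4547^1.2 = 2.9376
f*(2.4547) = 2.9376 / 1.2 = 2.448


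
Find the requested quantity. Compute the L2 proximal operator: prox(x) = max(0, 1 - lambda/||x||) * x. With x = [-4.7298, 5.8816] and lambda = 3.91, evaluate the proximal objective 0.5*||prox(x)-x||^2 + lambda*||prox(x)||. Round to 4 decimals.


Step 1: Compute ||x||.
||x|| = 7.5475
Step 2: Compute scaling factor.
scale = max(0, 1 - 3.91/7.5475) = 0.4819
Step 3: prox(x) = [-2.2795, 2.8346]
||prox(x)|| = 3.6375
Step 4: Proximal objective.
0.5*||prox-x||^2 = 7.6441
lambda*||prox|| = 14.2226
Total = 21.8665
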